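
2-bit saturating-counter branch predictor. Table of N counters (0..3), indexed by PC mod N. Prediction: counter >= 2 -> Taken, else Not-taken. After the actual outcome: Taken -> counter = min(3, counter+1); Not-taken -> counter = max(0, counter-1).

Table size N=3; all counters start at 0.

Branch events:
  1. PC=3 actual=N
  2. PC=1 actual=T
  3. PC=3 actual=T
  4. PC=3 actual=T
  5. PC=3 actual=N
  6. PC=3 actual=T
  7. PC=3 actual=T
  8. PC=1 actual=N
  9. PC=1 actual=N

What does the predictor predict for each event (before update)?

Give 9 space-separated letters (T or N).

Ev 1: PC=3 idx=0 pred=N actual=N -> ctr[0]=0
Ev 2: PC=1 idx=1 pred=N actual=T -> ctr[1]=1
Ev 3: PC=3 idx=0 pred=N actual=T -> ctr[0]=1
Ev 4: PC=3 idx=0 pred=N actual=T -> ctr[0]=2
Ev 5: PC=3 idx=0 pred=T actual=N -> ctr[0]=1
Ev 6: PC=3 idx=0 pred=N actual=T -> ctr[0]=2
Ev 7: PC=3 idx=0 pred=T actual=T -> ctr[0]=3
Ev 8: PC=1 idx=1 pred=N actual=N -> ctr[1]=0
Ev 9: PC=1 idx=1 pred=N actual=N -> ctr[1]=0

Answer: N N N N T N T N N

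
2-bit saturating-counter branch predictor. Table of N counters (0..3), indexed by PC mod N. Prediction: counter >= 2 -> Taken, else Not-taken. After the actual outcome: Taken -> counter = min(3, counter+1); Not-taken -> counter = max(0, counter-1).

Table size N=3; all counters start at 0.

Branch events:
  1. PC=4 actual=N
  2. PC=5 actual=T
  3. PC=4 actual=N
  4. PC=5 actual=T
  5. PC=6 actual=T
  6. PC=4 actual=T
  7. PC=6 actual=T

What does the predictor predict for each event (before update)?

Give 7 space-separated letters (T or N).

Answer: N N N N N N N

Derivation:
Ev 1: PC=4 idx=1 pred=N actual=N -> ctr[1]=0
Ev 2: PC=5 idx=2 pred=N actual=T -> ctr[2]=1
Ev 3: PC=4 idx=1 pred=N actual=N -> ctr[1]=0
Ev 4: PC=5 idx=2 pred=N actual=T -> ctr[2]=2
Ev 5: PC=6 idx=0 pred=N actual=T -> ctr[0]=1
Ev 6: PC=4 idx=1 pred=N actual=T -> ctr[1]=1
Ev 7: PC=6 idx=0 pred=N actual=T -> ctr[0]=2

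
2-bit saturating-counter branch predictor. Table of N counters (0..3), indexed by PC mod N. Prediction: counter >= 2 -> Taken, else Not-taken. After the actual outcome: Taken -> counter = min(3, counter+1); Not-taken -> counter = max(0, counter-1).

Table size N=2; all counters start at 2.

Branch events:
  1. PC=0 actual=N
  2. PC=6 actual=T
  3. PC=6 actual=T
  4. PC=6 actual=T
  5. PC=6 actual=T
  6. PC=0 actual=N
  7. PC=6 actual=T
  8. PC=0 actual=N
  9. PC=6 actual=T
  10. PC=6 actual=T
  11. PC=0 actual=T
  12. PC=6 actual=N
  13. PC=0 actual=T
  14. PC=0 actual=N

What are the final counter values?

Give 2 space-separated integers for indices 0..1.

Answer: 2 2

Derivation:
Ev 1: PC=0 idx=0 pred=T actual=N -> ctr[0]=1
Ev 2: PC=6 idx=0 pred=N actual=T -> ctr[0]=2
Ev 3: PC=6 idx=0 pred=T actual=T -> ctr[0]=3
Ev 4: PC=6 idx=0 pred=T actual=T -> ctr[0]=3
Ev 5: PC=6 idx=0 pred=T actual=T -> ctr[0]=3
Ev 6: PC=0 idx=0 pred=T actual=N -> ctr[0]=2
Ev 7: PC=6 idx=0 pred=T actual=T -> ctr[0]=3
Ev 8: PC=0 idx=0 pred=T actual=N -> ctr[0]=2
Ev 9: PC=6 idx=0 pred=T actual=T -> ctr[0]=3
Ev 10: PC=6 idx=0 pred=T actual=T -> ctr[0]=3
Ev 11: PC=0 idx=0 pred=T actual=T -> ctr[0]=3
Ev 12: PC=6 idx=0 pred=T actual=N -> ctr[0]=2
Ev 13: PC=0 idx=0 pred=T actual=T -> ctr[0]=3
Ev 14: PC=0 idx=0 pred=T actual=N -> ctr[0]=2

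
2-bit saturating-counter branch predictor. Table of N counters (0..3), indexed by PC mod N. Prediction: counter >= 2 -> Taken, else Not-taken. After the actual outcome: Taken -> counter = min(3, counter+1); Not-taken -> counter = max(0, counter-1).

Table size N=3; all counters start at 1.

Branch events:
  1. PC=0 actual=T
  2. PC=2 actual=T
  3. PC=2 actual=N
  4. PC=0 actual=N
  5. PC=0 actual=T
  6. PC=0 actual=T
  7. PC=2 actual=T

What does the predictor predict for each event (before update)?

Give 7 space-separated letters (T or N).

Ev 1: PC=0 idx=0 pred=N actual=T -> ctr[0]=2
Ev 2: PC=2 idx=2 pred=N actual=T -> ctr[2]=2
Ev 3: PC=2 idx=2 pred=T actual=N -> ctr[2]=1
Ev 4: PC=0 idx=0 pred=T actual=N -> ctr[0]=1
Ev 5: PC=0 idx=0 pred=N actual=T -> ctr[0]=2
Ev 6: PC=0 idx=0 pred=T actual=T -> ctr[0]=3
Ev 7: PC=2 idx=2 pred=N actual=T -> ctr[2]=2

Answer: N N T T N T N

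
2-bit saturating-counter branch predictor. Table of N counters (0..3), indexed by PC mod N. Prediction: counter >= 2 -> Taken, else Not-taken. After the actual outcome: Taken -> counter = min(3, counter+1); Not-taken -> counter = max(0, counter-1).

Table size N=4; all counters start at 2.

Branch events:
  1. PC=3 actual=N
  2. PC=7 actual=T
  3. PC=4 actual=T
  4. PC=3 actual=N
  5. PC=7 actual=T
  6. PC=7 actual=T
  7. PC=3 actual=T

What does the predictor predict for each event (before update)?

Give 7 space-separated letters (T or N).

Answer: T N T T N T T

Derivation:
Ev 1: PC=3 idx=3 pred=T actual=N -> ctr[3]=1
Ev 2: PC=7 idx=3 pred=N actual=T -> ctr[3]=2
Ev 3: PC=4 idx=0 pred=T actual=T -> ctr[0]=3
Ev 4: PC=3 idx=3 pred=T actual=N -> ctr[3]=1
Ev 5: PC=7 idx=3 pred=N actual=T -> ctr[3]=2
Ev 6: PC=7 idx=3 pred=T actual=T -> ctr[3]=3
Ev 7: PC=3 idx=3 pred=T actual=T -> ctr[3]=3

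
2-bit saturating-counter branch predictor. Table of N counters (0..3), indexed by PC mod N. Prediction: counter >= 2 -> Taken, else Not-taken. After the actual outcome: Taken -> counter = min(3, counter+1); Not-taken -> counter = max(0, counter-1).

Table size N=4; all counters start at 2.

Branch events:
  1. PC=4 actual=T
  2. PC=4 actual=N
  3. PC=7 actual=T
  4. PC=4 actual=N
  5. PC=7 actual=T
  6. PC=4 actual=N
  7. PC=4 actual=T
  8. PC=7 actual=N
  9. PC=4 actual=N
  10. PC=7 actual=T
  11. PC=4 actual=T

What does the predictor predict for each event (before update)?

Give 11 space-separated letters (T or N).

Answer: T T T T T N N T N T N

Derivation:
Ev 1: PC=4 idx=0 pred=T actual=T -> ctr[0]=3
Ev 2: PC=4 idx=0 pred=T actual=N -> ctr[0]=2
Ev 3: PC=7 idx=3 pred=T actual=T -> ctr[3]=3
Ev 4: PC=4 idx=0 pred=T actual=N -> ctr[0]=1
Ev 5: PC=7 idx=3 pred=T actual=T -> ctr[3]=3
Ev 6: PC=4 idx=0 pred=N actual=N -> ctr[0]=0
Ev 7: PC=4 idx=0 pred=N actual=T -> ctr[0]=1
Ev 8: PC=7 idx=3 pred=T actual=N -> ctr[3]=2
Ev 9: PC=4 idx=0 pred=N actual=N -> ctr[0]=0
Ev 10: PC=7 idx=3 pred=T actual=T -> ctr[3]=3
Ev 11: PC=4 idx=0 pred=N actual=T -> ctr[0]=1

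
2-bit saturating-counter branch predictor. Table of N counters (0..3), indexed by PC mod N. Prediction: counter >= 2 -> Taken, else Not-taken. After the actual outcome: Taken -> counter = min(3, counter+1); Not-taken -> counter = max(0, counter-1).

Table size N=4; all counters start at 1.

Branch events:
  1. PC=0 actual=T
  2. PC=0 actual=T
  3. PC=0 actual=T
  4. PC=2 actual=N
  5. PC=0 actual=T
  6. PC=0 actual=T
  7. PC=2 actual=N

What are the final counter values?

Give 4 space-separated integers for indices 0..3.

Answer: 3 1 0 1

Derivation:
Ev 1: PC=0 idx=0 pred=N actual=T -> ctr[0]=2
Ev 2: PC=0 idx=0 pred=T actual=T -> ctr[0]=3
Ev 3: PC=0 idx=0 pred=T actual=T -> ctr[0]=3
Ev 4: PC=2 idx=2 pred=N actual=N -> ctr[2]=0
Ev 5: PC=0 idx=0 pred=T actual=T -> ctr[0]=3
Ev 6: PC=0 idx=0 pred=T actual=T -> ctr[0]=3
Ev 7: PC=2 idx=2 pred=N actual=N -> ctr[2]=0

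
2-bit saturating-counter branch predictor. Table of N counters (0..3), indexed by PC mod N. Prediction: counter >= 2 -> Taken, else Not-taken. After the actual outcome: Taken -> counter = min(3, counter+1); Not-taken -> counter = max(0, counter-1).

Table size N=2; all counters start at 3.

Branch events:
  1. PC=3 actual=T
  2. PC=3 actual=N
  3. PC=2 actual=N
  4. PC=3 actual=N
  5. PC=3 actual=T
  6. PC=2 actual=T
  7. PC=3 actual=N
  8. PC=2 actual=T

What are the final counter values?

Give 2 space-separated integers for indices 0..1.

Answer: 3 1

Derivation:
Ev 1: PC=3 idx=1 pred=T actual=T -> ctr[1]=3
Ev 2: PC=3 idx=1 pred=T actual=N -> ctr[1]=2
Ev 3: PC=2 idx=0 pred=T actual=N -> ctr[0]=2
Ev 4: PC=3 idx=1 pred=T actual=N -> ctr[1]=1
Ev 5: PC=3 idx=1 pred=N actual=T -> ctr[1]=2
Ev 6: PC=2 idx=0 pred=T actual=T -> ctr[0]=3
Ev 7: PC=3 idx=1 pred=T actual=N -> ctr[1]=1
Ev 8: PC=2 idx=0 pred=T actual=T -> ctr[0]=3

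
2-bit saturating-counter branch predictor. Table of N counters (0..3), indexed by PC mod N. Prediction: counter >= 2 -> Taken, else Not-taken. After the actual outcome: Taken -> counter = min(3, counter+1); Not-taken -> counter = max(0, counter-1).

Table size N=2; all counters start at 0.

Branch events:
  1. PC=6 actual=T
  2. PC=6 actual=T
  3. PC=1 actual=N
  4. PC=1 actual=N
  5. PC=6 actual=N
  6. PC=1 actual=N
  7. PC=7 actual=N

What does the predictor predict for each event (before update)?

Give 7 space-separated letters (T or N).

Answer: N N N N T N N

Derivation:
Ev 1: PC=6 idx=0 pred=N actual=T -> ctr[0]=1
Ev 2: PC=6 idx=0 pred=N actual=T -> ctr[0]=2
Ev 3: PC=1 idx=1 pred=N actual=N -> ctr[1]=0
Ev 4: PC=1 idx=1 pred=N actual=N -> ctr[1]=0
Ev 5: PC=6 idx=0 pred=T actual=N -> ctr[0]=1
Ev 6: PC=1 idx=1 pred=N actual=N -> ctr[1]=0
Ev 7: PC=7 idx=1 pred=N actual=N -> ctr[1]=0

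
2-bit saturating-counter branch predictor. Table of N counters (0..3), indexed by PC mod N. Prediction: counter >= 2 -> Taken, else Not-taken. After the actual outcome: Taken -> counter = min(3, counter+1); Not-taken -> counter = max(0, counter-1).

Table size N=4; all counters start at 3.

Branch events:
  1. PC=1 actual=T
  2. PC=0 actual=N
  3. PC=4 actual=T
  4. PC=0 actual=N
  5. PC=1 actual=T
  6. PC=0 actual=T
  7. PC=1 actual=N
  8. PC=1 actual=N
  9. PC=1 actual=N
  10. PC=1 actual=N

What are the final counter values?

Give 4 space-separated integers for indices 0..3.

Answer: 3 0 3 3

Derivation:
Ev 1: PC=1 idx=1 pred=T actual=T -> ctr[1]=3
Ev 2: PC=0 idx=0 pred=T actual=N -> ctr[0]=2
Ev 3: PC=4 idx=0 pred=T actual=T -> ctr[0]=3
Ev 4: PC=0 idx=0 pred=T actual=N -> ctr[0]=2
Ev 5: PC=1 idx=1 pred=T actual=T -> ctr[1]=3
Ev 6: PC=0 idx=0 pred=T actual=T -> ctr[0]=3
Ev 7: PC=1 idx=1 pred=T actual=N -> ctr[1]=2
Ev 8: PC=1 idx=1 pred=T actual=N -> ctr[1]=1
Ev 9: PC=1 idx=1 pred=N actual=N -> ctr[1]=0
Ev 10: PC=1 idx=1 pred=N actual=N -> ctr[1]=0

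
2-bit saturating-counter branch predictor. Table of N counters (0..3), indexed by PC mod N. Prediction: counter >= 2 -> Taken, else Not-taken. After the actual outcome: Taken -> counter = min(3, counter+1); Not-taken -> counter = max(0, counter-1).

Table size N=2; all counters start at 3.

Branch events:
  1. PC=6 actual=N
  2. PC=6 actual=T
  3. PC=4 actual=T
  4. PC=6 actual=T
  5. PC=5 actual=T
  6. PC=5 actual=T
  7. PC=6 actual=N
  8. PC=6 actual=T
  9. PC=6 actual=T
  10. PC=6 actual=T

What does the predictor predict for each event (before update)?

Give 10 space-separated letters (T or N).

Ev 1: PC=6 idx=0 pred=T actual=N -> ctr[0]=2
Ev 2: PC=6 idx=0 pred=T actual=T -> ctr[0]=3
Ev 3: PC=4 idx=0 pred=T actual=T -> ctr[0]=3
Ev 4: PC=6 idx=0 pred=T actual=T -> ctr[0]=3
Ev 5: PC=5 idx=1 pred=T actual=T -> ctr[1]=3
Ev 6: PC=5 idx=1 pred=T actual=T -> ctr[1]=3
Ev 7: PC=6 idx=0 pred=T actual=N -> ctr[0]=2
Ev 8: PC=6 idx=0 pred=T actual=T -> ctr[0]=3
Ev 9: PC=6 idx=0 pred=T actual=T -> ctr[0]=3
Ev 10: PC=6 idx=0 pred=T actual=T -> ctr[0]=3

Answer: T T T T T T T T T T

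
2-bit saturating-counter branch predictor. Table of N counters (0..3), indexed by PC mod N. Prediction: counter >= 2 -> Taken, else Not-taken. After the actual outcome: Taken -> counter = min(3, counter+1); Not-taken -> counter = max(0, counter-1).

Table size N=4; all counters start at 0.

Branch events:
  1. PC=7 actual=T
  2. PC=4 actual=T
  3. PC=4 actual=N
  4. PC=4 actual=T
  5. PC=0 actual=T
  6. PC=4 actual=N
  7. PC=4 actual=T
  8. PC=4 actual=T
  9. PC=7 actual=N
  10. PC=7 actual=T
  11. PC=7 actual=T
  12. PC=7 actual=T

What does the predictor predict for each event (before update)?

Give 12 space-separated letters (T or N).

Answer: N N N N N T N T N N N T

Derivation:
Ev 1: PC=7 idx=3 pred=N actual=T -> ctr[3]=1
Ev 2: PC=4 idx=0 pred=N actual=T -> ctr[0]=1
Ev 3: PC=4 idx=0 pred=N actual=N -> ctr[0]=0
Ev 4: PC=4 idx=0 pred=N actual=T -> ctr[0]=1
Ev 5: PC=0 idx=0 pred=N actual=T -> ctr[0]=2
Ev 6: PC=4 idx=0 pred=T actual=N -> ctr[0]=1
Ev 7: PC=4 idx=0 pred=N actual=T -> ctr[0]=2
Ev 8: PC=4 idx=0 pred=T actual=T -> ctr[0]=3
Ev 9: PC=7 idx=3 pred=N actual=N -> ctr[3]=0
Ev 10: PC=7 idx=3 pred=N actual=T -> ctr[3]=1
Ev 11: PC=7 idx=3 pred=N actual=T -> ctr[3]=2
Ev 12: PC=7 idx=3 pred=T actual=T -> ctr[3]=3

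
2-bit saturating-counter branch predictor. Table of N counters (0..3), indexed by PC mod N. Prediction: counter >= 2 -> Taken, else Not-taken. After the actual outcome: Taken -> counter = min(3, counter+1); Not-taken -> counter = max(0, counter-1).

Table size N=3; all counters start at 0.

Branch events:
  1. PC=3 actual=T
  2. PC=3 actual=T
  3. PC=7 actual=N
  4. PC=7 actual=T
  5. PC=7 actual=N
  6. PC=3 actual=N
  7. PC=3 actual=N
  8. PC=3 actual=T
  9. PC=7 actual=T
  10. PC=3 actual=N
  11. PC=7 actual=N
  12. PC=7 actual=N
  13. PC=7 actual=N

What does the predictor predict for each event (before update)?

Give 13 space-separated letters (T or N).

Ev 1: PC=3 idx=0 pred=N actual=T -> ctr[0]=1
Ev 2: PC=3 idx=0 pred=N actual=T -> ctr[0]=2
Ev 3: PC=7 idx=1 pred=N actual=N -> ctr[1]=0
Ev 4: PC=7 idx=1 pred=N actual=T -> ctr[1]=1
Ev 5: PC=7 idx=1 pred=N actual=N -> ctr[1]=0
Ev 6: PC=3 idx=0 pred=T actual=N -> ctr[0]=1
Ev 7: PC=3 idx=0 pred=N actual=N -> ctr[0]=0
Ev 8: PC=3 idx=0 pred=N actual=T -> ctr[0]=1
Ev 9: PC=7 idx=1 pred=N actual=T -> ctr[1]=1
Ev 10: PC=3 idx=0 pred=N actual=N -> ctr[0]=0
Ev 11: PC=7 idx=1 pred=N actual=N -> ctr[1]=0
Ev 12: PC=7 idx=1 pred=N actual=N -> ctr[1]=0
Ev 13: PC=7 idx=1 pred=N actual=N -> ctr[1]=0

Answer: N N N N N T N N N N N N N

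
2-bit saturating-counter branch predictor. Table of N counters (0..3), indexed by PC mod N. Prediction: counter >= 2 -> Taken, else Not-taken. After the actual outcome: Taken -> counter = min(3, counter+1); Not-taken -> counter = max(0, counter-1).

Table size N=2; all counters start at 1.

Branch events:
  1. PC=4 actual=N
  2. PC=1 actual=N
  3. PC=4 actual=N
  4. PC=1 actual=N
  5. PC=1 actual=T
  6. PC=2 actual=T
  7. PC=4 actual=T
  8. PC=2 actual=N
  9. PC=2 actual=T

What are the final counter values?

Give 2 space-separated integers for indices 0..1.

Answer: 2 1

Derivation:
Ev 1: PC=4 idx=0 pred=N actual=N -> ctr[0]=0
Ev 2: PC=1 idx=1 pred=N actual=N -> ctr[1]=0
Ev 3: PC=4 idx=0 pred=N actual=N -> ctr[0]=0
Ev 4: PC=1 idx=1 pred=N actual=N -> ctr[1]=0
Ev 5: PC=1 idx=1 pred=N actual=T -> ctr[1]=1
Ev 6: PC=2 idx=0 pred=N actual=T -> ctr[0]=1
Ev 7: PC=4 idx=0 pred=N actual=T -> ctr[0]=2
Ev 8: PC=2 idx=0 pred=T actual=N -> ctr[0]=1
Ev 9: PC=2 idx=0 pred=N actual=T -> ctr[0]=2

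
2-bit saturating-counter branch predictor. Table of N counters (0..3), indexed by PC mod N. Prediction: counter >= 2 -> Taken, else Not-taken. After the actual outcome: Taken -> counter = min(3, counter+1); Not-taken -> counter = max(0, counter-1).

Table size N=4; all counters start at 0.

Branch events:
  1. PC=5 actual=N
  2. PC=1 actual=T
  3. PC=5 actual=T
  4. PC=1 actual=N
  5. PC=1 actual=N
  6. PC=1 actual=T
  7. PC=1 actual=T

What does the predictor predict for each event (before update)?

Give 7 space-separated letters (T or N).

Answer: N N N T N N N

Derivation:
Ev 1: PC=5 idx=1 pred=N actual=N -> ctr[1]=0
Ev 2: PC=1 idx=1 pred=N actual=T -> ctr[1]=1
Ev 3: PC=5 idx=1 pred=N actual=T -> ctr[1]=2
Ev 4: PC=1 idx=1 pred=T actual=N -> ctr[1]=1
Ev 5: PC=1 idx=1 pred=N actual=N -> ctr[1]=0
Ev 6: PC=1 idx=1 pred=N actual=T -> ctr[1]=1
Ev 7: PC=1 idx=1 pred=N actual=T -> ctr[1]=2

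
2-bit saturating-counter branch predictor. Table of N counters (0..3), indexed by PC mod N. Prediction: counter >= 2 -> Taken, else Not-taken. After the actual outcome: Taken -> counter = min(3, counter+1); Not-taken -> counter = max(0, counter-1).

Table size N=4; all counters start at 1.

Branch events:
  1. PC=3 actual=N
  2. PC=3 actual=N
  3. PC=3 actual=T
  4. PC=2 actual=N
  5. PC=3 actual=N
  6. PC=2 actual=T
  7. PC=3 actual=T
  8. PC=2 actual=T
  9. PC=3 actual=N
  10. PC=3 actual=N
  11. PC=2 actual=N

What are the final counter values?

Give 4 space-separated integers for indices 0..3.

Ev 1: PC=3 idx=3 pred=N actual=N -> ctr[3]=0
Ev 2: PC=3 idx=3 pred=N actual=N -> ctr[3]=0
Ev 3: PC=3 idx=3 pred=N actual=T -> ctr[3]=1
Ev 4: PC=2 idx=2 pred=N actual=N -> ctr[2]=0
Ev 5: PC=3 idx=3 pred=N actual=N -> ctr[3]=0
Ev 6: PC=2 idx=2 pred=N actual=T -> ctr[2]=1
Ev 7: PC=3 idx=3 pred=N actual=T -> ctr[3]=1
Ev 8: PC=2 idx=2 pred=N actual=T -> ctr[2]=2
Ev 9: PC=3 idx=3 pred=N actual=N -> ctr[3]=0
Ev 10: PC=3 idx=3 pred=N actual=N -> ctr[3]=0
Ev 11: PC=2 idx=2 pred=T actual=N -> ctr[2]=1

Answer: 1 1 1 0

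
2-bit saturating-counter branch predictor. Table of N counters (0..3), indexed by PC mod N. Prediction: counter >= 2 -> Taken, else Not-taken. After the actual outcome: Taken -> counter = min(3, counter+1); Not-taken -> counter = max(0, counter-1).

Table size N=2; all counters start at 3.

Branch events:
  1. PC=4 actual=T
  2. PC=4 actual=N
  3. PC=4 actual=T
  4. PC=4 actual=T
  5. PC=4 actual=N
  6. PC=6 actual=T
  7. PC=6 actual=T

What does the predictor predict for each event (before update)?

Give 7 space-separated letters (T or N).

Answer: T T T T T T T

Derivation:
Ev 1: PC=4 idx=0 pred=T actual=T -> ctr[0]=3
Ev 2: PC=4 idx=0 pred=T actual=N -> ctr[0]=2
Ev 3: PC=4 idx=0 pred=T actual=T -> ctr[0]=3
Ev 4: PC=4 idx=0 pred=T actual=T -> ctr[0]=3
Ev 5: PC=4 idx=0 pred=T actual=N -> ctr[0]=2
Ev 6: PC=6 idx=0 pred=T actual=T -> ctr[0]=3
Ev 7: PC=6 idx=0 pred=T actual=T -> ctr[0]=3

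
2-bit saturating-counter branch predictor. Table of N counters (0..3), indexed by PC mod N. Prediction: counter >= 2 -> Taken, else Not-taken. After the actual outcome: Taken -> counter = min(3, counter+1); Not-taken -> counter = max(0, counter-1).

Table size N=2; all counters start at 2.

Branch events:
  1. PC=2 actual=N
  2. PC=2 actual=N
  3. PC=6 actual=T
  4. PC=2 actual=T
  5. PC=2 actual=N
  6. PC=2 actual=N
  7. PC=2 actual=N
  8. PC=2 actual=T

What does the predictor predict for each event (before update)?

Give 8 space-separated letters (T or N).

Ev 1: PC=2 idx=0 pred=T actual=N -> ctr[0]=1
Ev 2: PC=2 idx=0 pred=N actual=N -> ctr[0]=0
Ev 3: PC=6 idx=0 pred=N actual=T -> ctr[0]=1
Ev 4: PC=2 idx=0 pred=N actual=T -> ctr[0]=2
Ev 5: PC=2 idx=0 pred=T actual=N -> ctr[0]=1
Ev 6: PC=2 idx=0 pred=N actual=N -> ctr[0]=0
Ev 7: PC=2 idx=0 pred=N actual=N -> ctr[0]=0
Ev 8: PC=2 idx=0 pred=N actual=T -> ctr[0]=1

Answer: T N N N T N N N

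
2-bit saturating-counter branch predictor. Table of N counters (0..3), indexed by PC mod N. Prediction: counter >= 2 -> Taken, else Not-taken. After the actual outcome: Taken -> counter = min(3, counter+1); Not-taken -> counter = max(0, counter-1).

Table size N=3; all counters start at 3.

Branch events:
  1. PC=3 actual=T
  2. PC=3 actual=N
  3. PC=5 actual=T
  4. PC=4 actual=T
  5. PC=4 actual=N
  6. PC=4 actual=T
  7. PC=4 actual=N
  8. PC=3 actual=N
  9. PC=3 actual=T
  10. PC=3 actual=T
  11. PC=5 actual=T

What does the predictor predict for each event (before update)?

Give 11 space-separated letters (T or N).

Ev 1: PC=3 idx=0 pred=T actual=T -> ctr[0]=3
Ev 2: PC=3 idx=0 pred=T actual=N -> ctr[0]=2
Ev 3: PC=5 idx=2 pred=T actual=T -> ctr[2]=3
Ev 4: PC=4 idx=1 pred=T actual=T -> ctr[1]=3
Ev 5: PC=4 idx=1 pred=T actual=N -> ctr[1]=2
Ev 6: PC=4 idx=1 pred=T actual=T -> ctr[1]=3
Ev 7: PC=4 idx=1 pred=T actual=N -> ctr[1]=2
Ev 8: PC=3 idx=0 pred=T actual=N -> ctr[0]=1
Ev 9: PC=3 idx=0 pred=N actual=T -> ctr[0]=2
Ev 10: PC=3 idx=0 pred=T actual=T -> ctr[0]=3
Ev 11: PC=5 idx=2 pred=T actual=T -> ctr[2]=3

Answer: T T T T T T T T N T T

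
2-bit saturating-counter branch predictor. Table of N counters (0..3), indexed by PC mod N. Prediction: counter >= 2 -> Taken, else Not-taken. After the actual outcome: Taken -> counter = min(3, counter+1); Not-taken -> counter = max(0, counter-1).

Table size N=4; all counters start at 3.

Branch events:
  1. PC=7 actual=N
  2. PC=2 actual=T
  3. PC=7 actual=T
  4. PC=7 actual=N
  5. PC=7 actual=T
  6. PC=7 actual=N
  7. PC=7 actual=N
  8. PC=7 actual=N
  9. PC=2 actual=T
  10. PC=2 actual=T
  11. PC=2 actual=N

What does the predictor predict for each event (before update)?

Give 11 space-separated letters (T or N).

Ev 1: PC=7 idx=3 pred=T actual=N -> ctr[3]=2
Ev 2: PC=2 idx=2 pred=T actual=T -> ctr[2]=3
Ev 3: PC=7 idx=3 pred=T actual=T -> ctr[3]=3
Ev 4: PC=7 idx=3 pred=T actual=N -> ctr[3]=2
Ev 5: PC=7 idx=3 pred=T actual=T -> ctr[3]=3
Ev 6: PC=7 idx=3 pred=T actual=N -> ctr[3]=2
Ev 7: PC=7 idx=3 pred=T actual=N -> ctr[3]=1
Ev 8: PC=7 idx=3 pred=N actual=N -> ctr[3]=0
Ev 9: PC=2 idx=2 pred=T actual=T -> ctr[2]=3
Ev 10: PC=2 idx=2 pred=T actual=T -> ctr[2]=3
Ev 11: PC=2 idx=2 pred=T actual=N -> ctr[2]=2

Answer: T T T T T T T N T T T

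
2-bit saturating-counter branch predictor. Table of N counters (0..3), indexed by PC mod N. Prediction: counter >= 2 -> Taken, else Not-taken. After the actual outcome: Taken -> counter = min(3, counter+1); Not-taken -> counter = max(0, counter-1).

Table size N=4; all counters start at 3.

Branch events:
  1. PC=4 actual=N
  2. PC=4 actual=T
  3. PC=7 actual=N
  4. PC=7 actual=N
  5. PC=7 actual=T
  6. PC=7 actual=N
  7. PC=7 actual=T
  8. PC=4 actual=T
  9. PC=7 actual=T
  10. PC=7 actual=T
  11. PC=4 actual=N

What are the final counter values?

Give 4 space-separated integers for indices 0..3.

Ev 1: PC=4 idx=0 pred=T actual=N -> ctr[0]=2
Ev 2: PC=4 idx=0 pred=T actual=T -> ctr[0]=3
Ev 3: PC=7 idx=3 pred=T actual=N -> ctr[3]=2
Ev 4: PC=7 idx=3 pred=T actual=N -> ctr[3]=1
Ev 5: PC=7 idx=3 pred=N actual=T -> ctr[3]=2
Ev 6: PC=7 idx=3 pred=T actual=N -> ctr[3]=1
Ev 7: PC=7 idx=3 pred=N actual=T -> ctr[3]=2
Ev 8: PC=4 idx=0 pred=T actual=T -> ctr[0]=3
Ev 9: PC=7 idx=3 pred=T actual=T -> ctr[3]=3
Ev 10: PC=7 idx=3 pred=T actual=T -> ctr[3]=3
Ev 11: PC=4 idx=0 pred=T actual=N -> ctr[0]=2

Answer: 2 3 3 3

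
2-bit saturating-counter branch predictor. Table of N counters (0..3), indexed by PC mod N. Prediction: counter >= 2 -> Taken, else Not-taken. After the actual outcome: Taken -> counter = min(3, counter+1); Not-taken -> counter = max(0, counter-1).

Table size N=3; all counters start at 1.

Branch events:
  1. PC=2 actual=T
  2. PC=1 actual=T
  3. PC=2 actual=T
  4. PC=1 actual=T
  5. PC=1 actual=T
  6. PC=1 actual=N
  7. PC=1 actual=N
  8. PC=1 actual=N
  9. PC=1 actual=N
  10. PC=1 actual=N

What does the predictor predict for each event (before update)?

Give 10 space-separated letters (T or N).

Answer: N N T T T T T N N N

Derivation:
Ev 1: PC=2 idx=2 pred=N actual=T -> ctr[2]=2
Ev 2: PC=1 idx=1 pred=N actual=T -> ctr[1]=2
Ev 3: PC=2 idx=2 pred=T actual=T -> ctr[2]=3
Ev 4: PC=1 idx=1 pred=T actual=T -> ctr[1]=3
Ev 5: PC=1 idx=1 pred=T actual=T -> ctr[1]=3
Ev 6: PC=1 idx=1 pred=T actual=N -> ctr[1]=2
Ev 7: PC=1 idx=1 pred=T actual=N -> ctr[1]=1
Ev 8: PC=1 idx=1 pred=N actual=N -> ctr[1]=0
Ev 9: PC=1 idx=1 pred=N actual=N -> ctr[1]=0
Ev 10: PC=1 idx=1 pred=N actual=N -> ctr[1]=0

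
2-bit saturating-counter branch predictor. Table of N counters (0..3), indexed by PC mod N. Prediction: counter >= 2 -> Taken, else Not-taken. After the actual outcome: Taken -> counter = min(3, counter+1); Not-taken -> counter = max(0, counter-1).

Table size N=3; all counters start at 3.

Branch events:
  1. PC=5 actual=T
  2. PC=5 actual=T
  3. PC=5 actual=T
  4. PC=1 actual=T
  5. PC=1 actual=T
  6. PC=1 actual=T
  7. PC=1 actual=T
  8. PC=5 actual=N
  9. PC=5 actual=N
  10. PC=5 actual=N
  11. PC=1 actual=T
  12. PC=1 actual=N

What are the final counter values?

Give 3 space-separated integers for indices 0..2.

Answer: 3 2 0

Derivation:
Ev 1: PC=5 idx=2 pred=T actual=T -> ctr[2]=3
Ev 2: PC=5 idx=2 pred=T actual=T -> ctr[2]=3
Ev 3: PC=5 idx=2 pred=T actual=T -> ctr[2]=3
Ev 4: PC=1 idx=1 pred=T actual=T -> ctr[1]=3
Ev 5: PC=1 idx=1 pred=T actual=T -> ctr[1]=3
Ev 6: PC=1 idx=1 pred=T actual=T -> ctr[1]=3
Ev 7: PC=1 idx=1 pred=T actual=T -> ctr[1]=3
Ev 8: PC=5 idx=2 pred=T actual=N -> ctr[2]=2
Ev 9: PC=5 idx=2 pred=T actual=N -> ctr[2]=1
Ev 10: PC=5 idx=2 pred=N actual=N -> ctr[2]=0
Ev 11: PC=1 idx=1 pred=T actual=T -> ctr[1]=3
Ev 12: PC=1 idx=1 pred=T actual=N -> ctr[1]=2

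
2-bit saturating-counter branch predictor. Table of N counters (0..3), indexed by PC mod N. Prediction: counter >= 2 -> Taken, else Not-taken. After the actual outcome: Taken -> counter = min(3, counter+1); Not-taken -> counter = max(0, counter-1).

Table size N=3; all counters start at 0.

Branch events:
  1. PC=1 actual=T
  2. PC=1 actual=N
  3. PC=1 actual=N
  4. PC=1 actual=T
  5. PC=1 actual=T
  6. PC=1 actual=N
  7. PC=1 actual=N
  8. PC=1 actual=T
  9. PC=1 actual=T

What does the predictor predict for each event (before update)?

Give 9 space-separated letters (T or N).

Ev 1: PC=1 idx=1 pred=N actual=T -> ctr[1]=1
Ev 2: PC=1 idx=1 pred=N actual=N -> ctr[1]=0
Ev 3: PC=1 idx=1 pred=N actual=N -> ctr[1]=0
Ev 4: PC=1 idx=1 pred=N actual=T -> ctr[1]=1
Ev 5: PC=1 idx=1 pred=N actual=T -> ctr[1]=2
Ev 6: PC=1 idx=1 pred=T actual=N -> ctr[1]=1
Ev 7: PC=1 idx=1 pred=N actual=N -> ctr[1]=0
Ev 8: PC=1 idx=1 pred=N actual=T -> ctr[1]=1
Ev 9: PC=1 idx=1 pred=N actual=T -> ctr[1]=2

Answer: N N N N N T N N N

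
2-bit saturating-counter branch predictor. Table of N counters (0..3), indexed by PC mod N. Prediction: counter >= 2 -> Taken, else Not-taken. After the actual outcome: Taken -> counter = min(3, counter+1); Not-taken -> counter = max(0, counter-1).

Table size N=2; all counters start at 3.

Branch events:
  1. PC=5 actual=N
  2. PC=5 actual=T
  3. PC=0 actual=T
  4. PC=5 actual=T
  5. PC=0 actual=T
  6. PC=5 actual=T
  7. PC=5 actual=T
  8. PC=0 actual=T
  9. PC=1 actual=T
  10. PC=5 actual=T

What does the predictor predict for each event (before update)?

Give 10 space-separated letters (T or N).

Answer: T T T T T T T T T T

Derivation:
Ev 1: PC=5 idx=1 pred=T actual=N -> ctr[1]=2
Ev 2: PC=5 idx=1 pred=T actual=T -> ctr[1]=3
Ev 3: PC=0 idx=0 pred=T actual=T -> ctr[0]=3
Ev 4: PC=5 idx=1 pred=T actual=T -> ctr[1]=3
Ev 5: PC=0 idx=0 pred=T actual=T -> ctr[0]=3
Ev 6: PC=5 idx=1 pred=T actual=T -> ctr[1]=3
Ev 7: PC=5 idx=1 pred=T actual=T -> ctr[1]=3
Ev 8: PC=0 idx=0 pred=T actual=T -> ctr[0]=3
Ev 9: PC=1 idx=1 pred=T actual=T -> ctr[1]=3
Ev 10: PC=5 idx=1 pred=T actual=T -> ctr[1]=3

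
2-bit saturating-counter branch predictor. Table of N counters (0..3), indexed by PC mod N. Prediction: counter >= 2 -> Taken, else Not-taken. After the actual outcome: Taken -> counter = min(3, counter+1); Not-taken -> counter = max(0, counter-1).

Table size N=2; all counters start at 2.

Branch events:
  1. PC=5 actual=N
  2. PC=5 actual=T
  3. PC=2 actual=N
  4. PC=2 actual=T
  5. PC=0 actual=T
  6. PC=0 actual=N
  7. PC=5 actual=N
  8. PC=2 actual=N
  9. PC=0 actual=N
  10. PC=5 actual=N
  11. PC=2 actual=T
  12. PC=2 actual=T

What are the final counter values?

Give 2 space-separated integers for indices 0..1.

Ev 1: PC=5 idx=1 pred=T actual=N -> ctr[1]=1
Ev 2: PC=5 idx=1 pred=N actual=T -> ctr[1]=2
Ev 3: PC=2 idx=0 pred=T actual=N -> ctr[0]=1
Ev 4: PC=2 idx=0 pred=N actual=T -> ctr[0]=2
Ev 5: PC=0 idx=0 pred=T actual=T -> ctr[0]=3
Ev 6: PC=0 idx=0 pred=T actual=N -> ctr[0]=2
Ev 7: PC=5 idx=1 pred=T actual=N -> ctr[1]=1
Ev 8: PC=2 idx=0 pred=T actual=N -> ctr[0]=1
Ev 9: PC=0 idx=0 pred=N actual=N -> ctr[0]=0
Ev 10: PC=5 idx=1 pred=N actual=N -> ctr[1]=0
Ev 11: PC=2 idx=0 pred=N actual=T -> ctr[0]=1
Ev 12: PC=2 idx=0 pred=N actual=T -> ctr[0]=2

Answer: 2 0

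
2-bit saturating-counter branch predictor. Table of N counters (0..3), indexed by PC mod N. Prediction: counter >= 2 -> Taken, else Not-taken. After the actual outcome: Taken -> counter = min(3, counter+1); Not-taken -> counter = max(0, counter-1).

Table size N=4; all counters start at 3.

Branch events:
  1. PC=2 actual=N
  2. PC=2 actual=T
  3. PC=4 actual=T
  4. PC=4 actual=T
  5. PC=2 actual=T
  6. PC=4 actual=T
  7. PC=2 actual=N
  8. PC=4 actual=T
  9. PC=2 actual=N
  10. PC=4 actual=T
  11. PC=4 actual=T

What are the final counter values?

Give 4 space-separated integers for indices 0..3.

Ev 1: PC=2 idx=2 pred=T actual=N -> ctr[2]=2
Ev 2: PC=2 idx=2 pred=T actual=T -> ctr[2]=3
Ev 3: PC=4 idx=0 pred=T actual=T -> ctr[0]=3
Ev 4: PC=4 idx=0 pred=T actual=T -> ctr[0]=3
Ev 5: PC=2 idx=2 pred=T actual=T -> ctr[2]=3
Ev 6: PC=4 idx=0 pred=T actual=T -> ctr[0]=3
Ev 7: PC=2 idx=2 pred=T actual=N -> ctr[2]=2
Ev 8: PC=4 idx=0 pred=T actual=T -> ctr[0]=3
Ev 9: PC=2 idx=2 pred=T actual=N -> ctr[2]=1
Ev 10: PC=4 idx=0 pred=T actual=T -> ctr[0]=3
Ev 11: PC=4 idx=0 pred=T actual=T -> ctr[0]=3

Answer: 3 3 1 3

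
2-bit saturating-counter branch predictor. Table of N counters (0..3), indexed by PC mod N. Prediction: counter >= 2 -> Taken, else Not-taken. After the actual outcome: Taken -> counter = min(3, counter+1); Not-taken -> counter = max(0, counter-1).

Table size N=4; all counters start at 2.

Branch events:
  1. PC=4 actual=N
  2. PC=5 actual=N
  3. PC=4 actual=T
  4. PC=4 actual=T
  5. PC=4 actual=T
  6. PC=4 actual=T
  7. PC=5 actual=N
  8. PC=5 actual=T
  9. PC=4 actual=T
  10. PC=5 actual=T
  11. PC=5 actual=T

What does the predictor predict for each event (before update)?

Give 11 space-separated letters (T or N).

Ev 1: PC=4 idx=0 pred=T actual=N -> ctr[0]=1
Ev 2: PC=5 idx=1 pred=T actual=N -> ctr[1]=1
Ev 3: PC=4 idx=0 pred=N actual=T -> ctr[0]=2
Ev 4: PC=4 idx=0 pred=T actual=T -> ctr[0]=3
Ev 5: PC=4 idx=0 pred=T actual=T -> ctr[0]=3
Ev 6: PC=4 idx=0 pred=T actual=T -> ctr[0]=3
Ev 7: PC=5 idx=1 pred=N actual=N -> ctr[1]=0
Ev 8: PC=5 idx=1 pred=N actual=T -> ctr[1]=1
Ev 9: PC=4 idx=0 pred=T actual=T -> ctr[0]=3
Ev 10: PC=5 idx=1 pred=N actual=T -> ctr[1]=2
Ev 11: PC=5 idx=1 pred=T actual=T -> ctr[1]=3

Answer: T T N T T T N N T N T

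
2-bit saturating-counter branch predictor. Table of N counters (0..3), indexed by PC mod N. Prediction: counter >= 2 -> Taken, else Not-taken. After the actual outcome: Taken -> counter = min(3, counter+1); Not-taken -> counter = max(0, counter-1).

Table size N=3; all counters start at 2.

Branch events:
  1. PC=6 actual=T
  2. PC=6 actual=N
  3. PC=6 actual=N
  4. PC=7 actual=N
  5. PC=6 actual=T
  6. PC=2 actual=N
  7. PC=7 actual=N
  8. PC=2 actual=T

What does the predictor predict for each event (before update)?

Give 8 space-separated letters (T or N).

Ev 1: PC=6 idx=0 pred=T actual=T -> ctr[0]=3
Ev 2: PC=6 idx=0 pred=T actual=N -> ctr[0]=2
Ev 3: PC=6 idx=0 pred=T actual=N -> ctr[0]=1
Ev 4: PC=7 idx=1 pred=T actual=N -> ctr[1]=1
Ev 5: PC=6 idx=0 pred=N actual=T -> ctr[0]=2
Ev 6: PC=2 idx=2 pred=T actual=N -> ctr[2]=1
Ev 7: PC=7 idx=1 pred=N actual=N -> ctr[1]=0
Ev 8: PC=2 idx=2 pred=N actual=T -> ctr[2]=2

Answer: T T T T N T N N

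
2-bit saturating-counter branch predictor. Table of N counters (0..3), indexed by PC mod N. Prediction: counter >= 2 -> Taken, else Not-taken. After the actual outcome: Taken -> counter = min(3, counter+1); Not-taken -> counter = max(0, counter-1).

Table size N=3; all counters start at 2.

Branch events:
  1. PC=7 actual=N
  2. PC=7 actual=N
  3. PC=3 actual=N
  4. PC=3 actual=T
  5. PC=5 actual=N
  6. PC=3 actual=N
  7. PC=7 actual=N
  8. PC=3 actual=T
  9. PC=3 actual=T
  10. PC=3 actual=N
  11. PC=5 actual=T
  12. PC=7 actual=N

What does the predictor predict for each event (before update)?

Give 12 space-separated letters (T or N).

Answer: T N T N T T N N T T N N

Derivation:
Ev 1: PC=7 idx=1 pred=T actual=N -> ctr[1]=1
Ev 2: PC=7 idx=1 pred=N actual=N -> ctr[1]=0
Ev 3: PC=3 idx=0 pred=T actual=N -> ctr[0]=1
Ev 4: PC=3 idx=0 pred=N actual=T -> ctr[0]=2
Ev 5: PC=5 idx=2 pred=T actual=N -> ctr[2]=1
Ev 6: PC=3 idx=0 pred=T actual=N -> ctr[0]=1
Ev 7: PC=7 idx=1 pred=N actual=N -> ctr[1]=0
Ev 8: PC=3 idx=0 pred=N actual=T -> ctr[0]=2
Ev 9: PC=3 idx=0 pred=T actual=T -> ctr[0]=3
Ev 10: PC=3 idx=0 pred=T actual=N -> ctr[0]=2
Ev 11: PC=5 idx=2 pred=N actual=T -> ctr[2]=2
Ev 12: PC=7 idx=1 pred=N actual=N -> ctr[1]=0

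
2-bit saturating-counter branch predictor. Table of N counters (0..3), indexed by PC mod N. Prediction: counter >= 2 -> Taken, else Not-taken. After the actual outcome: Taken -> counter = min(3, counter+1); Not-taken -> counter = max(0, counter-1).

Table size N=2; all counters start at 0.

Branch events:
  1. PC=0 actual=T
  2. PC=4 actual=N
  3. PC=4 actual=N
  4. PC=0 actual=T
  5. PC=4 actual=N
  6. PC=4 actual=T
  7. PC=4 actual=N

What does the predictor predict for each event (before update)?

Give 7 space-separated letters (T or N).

Ev 1: PC=0 idx=0 pred=N actual=T -> ctr[0]=1
Ev 2: PC=4 idx=0 pred=N actual=N -> ctr[0]=0
Ev 3: PC=4 idx=0 pred=N actual=N -> ctr[0]=0
Ev 4: PC=0 idx=0 pred=N actual=T -> ctr[0]=1
Ev 5: PC=4 idx=0 pred=N actual=N -> ctr[0]=0
Ev 6: PC=4 idx=0 pred=N actual=T -> ctr[0]=1
Ev 7: PC=4 idx=0 pred=N actual=N -> ctr[0]=0

Answer: N N N N N N N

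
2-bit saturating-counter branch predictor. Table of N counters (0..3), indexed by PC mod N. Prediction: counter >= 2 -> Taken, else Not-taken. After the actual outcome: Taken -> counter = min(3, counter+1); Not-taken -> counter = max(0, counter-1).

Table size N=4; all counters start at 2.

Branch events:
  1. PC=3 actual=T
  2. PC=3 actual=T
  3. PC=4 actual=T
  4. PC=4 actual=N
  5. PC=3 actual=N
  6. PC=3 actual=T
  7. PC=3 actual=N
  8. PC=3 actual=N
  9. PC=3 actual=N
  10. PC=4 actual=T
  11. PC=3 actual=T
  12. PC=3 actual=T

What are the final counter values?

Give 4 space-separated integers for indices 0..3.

Ev 1: PC=3 idx=3 pred=T actual=T -> ctr[3]=3
Ev 2: PC=3 idx=3 pred=T actual=T -> ctr[3]=3
Ev 3: PC=4 idx=0 pred=T actual=T -> ctr[0]=3
Ev 4: PC=4 idx=0 pred=T actual=N -> ctr[0]=2
Ev 5: PC=3 idx=3 pred=T actual=N -> ctr[3]=2
Ev 6: PC=3 idx=3 pred=T actual=T -> ctr[3]=3
Ev 7: PC=3 idx=3 pred=T actual=N -> ctr[3]=2
Ev 8: PC=3 idx=3 pred=T actual=N -> ctr[3]=1
Ev 9: PC=3 idx=3 pred=N actual=N -> ctr[3]=0
Ev 10: PC=4 idx=0 pred=T actual=T -> ctr[0]=3
Ev 11: PC=3 idx=3 pred=N actual=T -> ctr[3]=1
Ev 12: PC=3 idx=3 pred=N actual=T -> ctr[3]=2

Answer: 3 2 2 2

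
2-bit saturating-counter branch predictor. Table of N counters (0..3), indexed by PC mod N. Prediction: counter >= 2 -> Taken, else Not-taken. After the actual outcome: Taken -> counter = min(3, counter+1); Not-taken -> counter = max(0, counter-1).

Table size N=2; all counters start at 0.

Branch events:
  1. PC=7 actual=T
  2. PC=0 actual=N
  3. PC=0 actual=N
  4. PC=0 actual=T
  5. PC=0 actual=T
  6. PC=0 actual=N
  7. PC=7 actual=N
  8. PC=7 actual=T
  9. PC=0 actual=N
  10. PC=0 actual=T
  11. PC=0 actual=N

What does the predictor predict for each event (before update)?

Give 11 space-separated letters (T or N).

Ev 1: PC=7 idx=1 pred=N actual=T -> ctr[1]=1
Ev 2: PC=0 idx=0 pred=N actual=N -> ctr[0]=0
Ev 3: PC=0 idx=0 pred=N actual=N -> ctr[0]=0
Ev 4: PC=0 idx=0 pred=N actual=T -> ctr[0]=1
Ev 5: PC=0 idx=0 pred=N actual=T -> ctr[0]=2
Ev 6: PC=0 idx=0 pred=T actual=N -> ctr[0]=1
Ev 7: PC=7 idx=1 pred=N actual=N -> ctr[1]=0
Ev 8: PC=7 idx=1 pred=N actual=T -> ctr[1]=1
Ev 9: PC=0 idx=0 pred=N actual=N -> ctr[0]=0
Ev 10: PC=0 idx=0 pred=N actual=T -> ctr[0]=1
Ev 11: PC=0 idx=0 pred=N actual=N -> ctr[0]=0

Answer: N N N N N T N N N N N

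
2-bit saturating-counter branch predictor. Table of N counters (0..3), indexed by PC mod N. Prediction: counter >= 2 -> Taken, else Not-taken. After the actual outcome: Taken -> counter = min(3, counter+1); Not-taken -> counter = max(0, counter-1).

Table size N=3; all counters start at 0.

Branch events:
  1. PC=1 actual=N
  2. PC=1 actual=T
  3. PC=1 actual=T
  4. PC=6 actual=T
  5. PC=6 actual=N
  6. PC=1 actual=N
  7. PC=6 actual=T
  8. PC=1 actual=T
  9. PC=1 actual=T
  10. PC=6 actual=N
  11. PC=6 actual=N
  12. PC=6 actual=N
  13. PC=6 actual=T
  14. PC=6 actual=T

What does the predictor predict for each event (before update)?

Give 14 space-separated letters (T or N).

Answer: N N N N N T N N T N N N N N

Derivation:
Ev 1: PC=1 idx=1 pred=N actual=N -> ctr[1]=0
Ev 2: PC=1 idx=1 pred=N actual=T -> ctr[1]=1
Ev 3: PC=1 idx=1 pred=N actual=T -> ctr[1]=2
Ev 4: PC=6 idx=0 pred=N actual=T -> ctr[0]=1
Ev 5: PC=6 idx=0 pred=N actual=N -> ctr[0]=0
Ev 6: PC=1 idx=1 pred=T actual=N -> ctr[1]=1
Ev 7: PC=6 idx=0 pred=N actual=T -> ctr[0]=1
Ev 8: PC=1 idx=1 pred=N actual=T -> ctr[1]=2
Ev 9: PC=1 idx=1 pred=T actual=T -> ctr[1]=3
Ev 10: PC=6 idx=0 pred=N actual=N -> ctr[0]=0
Ev 11: PC=6 idx=0 pred=N actual=N -> ctr[0]=0
Ev 12: PC=6 idx=0 pred=N actual=N -> ctr[0]=0
Ev 13: PC=6 idx=0 pred=N actual=T -> ctr[0]=1
Ev 14: PC=6 idx=0 pred=N actual=T -> ctr[0]=2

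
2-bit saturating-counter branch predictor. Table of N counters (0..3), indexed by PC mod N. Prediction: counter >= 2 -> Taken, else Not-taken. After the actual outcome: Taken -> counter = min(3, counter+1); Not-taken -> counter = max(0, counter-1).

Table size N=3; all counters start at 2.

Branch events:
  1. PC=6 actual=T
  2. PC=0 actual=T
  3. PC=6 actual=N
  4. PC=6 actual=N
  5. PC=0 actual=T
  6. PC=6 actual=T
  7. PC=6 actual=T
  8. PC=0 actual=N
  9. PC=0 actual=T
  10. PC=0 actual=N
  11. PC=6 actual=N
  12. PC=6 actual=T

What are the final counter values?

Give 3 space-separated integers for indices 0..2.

Ev 1: PC=6 idx=0 pred=T actual=T -> ctr[0]=3
Ev 2: PC=0 idx=0 pred=T actual=T -> ctr[0]=3
Ev 3: PC=6 idx=0 pred=T actual=N -> ctr[0]=2
Ev 4: PC=6 idx=0 pred=T actual=N -> ctr[0]=1
Ev 5: PC=0 idx=0 pred=N actual=T -> ctr[0]=2
Ev 6: PC=6 idx=0 pred=T actual=T -> ctr[0]=3
Ev 7: PC=6 idx=0 pred=T actual=T -> ctr[0]=3
Ev 8: PC=0 idx=0 pred=T actual=N -> ctr[0]=2
Ev 9: PC=0 idx=0 pred=T actual=T -> ctr[0]=3
Ev 10: PC=0 idx=0 pred=T actual=N -> ctr[0]=2
Ev 11: PC=6 idx=0 pred=T actual=N -> ctr[0]=1
Ev 12: PC=6 idx=0 pred=N actual=T -> ctr[0]=2

Answer: 2 2 2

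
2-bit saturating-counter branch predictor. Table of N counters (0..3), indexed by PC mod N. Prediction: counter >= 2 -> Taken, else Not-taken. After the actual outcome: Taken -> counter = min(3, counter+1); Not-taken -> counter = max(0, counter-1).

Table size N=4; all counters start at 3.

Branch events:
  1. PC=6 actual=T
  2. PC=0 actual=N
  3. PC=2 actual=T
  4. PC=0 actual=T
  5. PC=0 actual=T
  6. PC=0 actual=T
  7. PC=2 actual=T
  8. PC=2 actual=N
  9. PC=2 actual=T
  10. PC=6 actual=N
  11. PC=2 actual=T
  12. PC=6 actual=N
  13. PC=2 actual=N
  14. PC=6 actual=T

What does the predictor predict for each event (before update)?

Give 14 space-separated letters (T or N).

Ev 1: PC=6 idx=2 pred=T actual=T -> ctr[2]=3
Ev 2: PC=0 idx=0 pred=T actual=N -> ctr[0]=2
Ev 3: PC=2 idx=2 pred=T actual=T -> ctr[2]=3
Ev 4: PC=0 idx=0 pred=T actual=T -> ctr[0]=3
Ev 5: PC=0 idx=0 pred=T actual=T -> ctr[0]=3
Ev 6: PC=0 idx=0 pred=T actual=T -> ctr[0]=3
Ev 7: PC=2 idx=2 pred=T actual=T -> ctr[2]=3
Ev 8: PC=2 idx=2 pred=T actual=N -> ctr[2]=2
Ev 9: PC=2 idx=2 pred=T actual=T -> ctr[2]=3
Ev 10: PC=6 idx=2 pred=T actual=N -> ctr[2]=2
Ev 11: PC=2 idx=2 pred=T actual=T -> ctr[2]=3
Ev 12: PC=6 idx=2 pred=T actual=N -> ctr[2]=2
Ev 13: PC=2 idx=2 pred=T actual=N -> ctr[2]=1
Ev 14: PC=6 idx=2 pred=N actual=T -> ctr[2]=2

Answer: T T T T T T T T T T T T T N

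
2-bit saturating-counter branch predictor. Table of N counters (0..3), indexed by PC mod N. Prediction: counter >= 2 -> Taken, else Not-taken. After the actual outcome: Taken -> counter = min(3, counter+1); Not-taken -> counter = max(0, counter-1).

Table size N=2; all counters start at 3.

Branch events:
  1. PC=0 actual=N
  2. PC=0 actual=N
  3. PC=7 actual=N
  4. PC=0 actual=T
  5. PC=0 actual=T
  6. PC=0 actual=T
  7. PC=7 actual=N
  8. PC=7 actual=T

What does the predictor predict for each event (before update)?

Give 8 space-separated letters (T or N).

Ev 1: PC=0 idx=0 pred=T actual=N -> ctr[0]=2
Ev 2: PC=0 idx=0 pred=T actual=N -> ctr[0]=1
Ev 3: PC=7 idx=1 pred=T actual=N -> ctr[1]=2
Ev 4: PC=0 idx=0 pred=N actual=T -> ctr[0]=2
Ev 5: PC=0 idx=0 pred=T actual=T -> ctr[0]=3
Ev 6: PC=0 idx=0 pred=T actual=T -> ctr[0]=3
Ev 7: PC=7 idx=1 pred=T actual=N -> ctr[1]=1
Ev 8: PC=7 idx=1 pred=N actual=T -> ctr[1]=2

Answer: T T T N T T T N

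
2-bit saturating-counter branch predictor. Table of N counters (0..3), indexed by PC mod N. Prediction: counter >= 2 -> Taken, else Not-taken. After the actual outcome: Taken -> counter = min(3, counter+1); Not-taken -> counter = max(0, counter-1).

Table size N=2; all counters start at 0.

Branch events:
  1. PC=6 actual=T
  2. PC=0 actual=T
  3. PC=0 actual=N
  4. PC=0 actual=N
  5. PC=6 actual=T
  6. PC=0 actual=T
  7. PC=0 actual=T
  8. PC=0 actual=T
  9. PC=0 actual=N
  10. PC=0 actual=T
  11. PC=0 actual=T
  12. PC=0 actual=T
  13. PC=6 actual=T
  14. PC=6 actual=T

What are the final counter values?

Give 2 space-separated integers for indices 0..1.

Ev 1: PC=6 idx=0 pred=N actual=T -> ctr[0]=1
Ev 2: PC=0 idx=0 pred=N actual=T -> ctr[0]=2
Ev 3: PC=0 idx=0 pred=T actual=N -> ctr[0]=1
Ev 4: PC=0 idx=0 pred=N actual=N -> ctr[0]=0
Ev 5: PC=6 idx=0 pred=N actual=T -> ctr[0]=1
Ev 6: PC=0 idx=0 pred=N actual=T -> ctr[0]=2
Ev 7: PC=0 idx=0 pred=T actual=T -> ctr[0]=3
Ev 8: PC=0 idx=0 pred=T actual=T -> ctr[0]=3
Ev 9: PC=0 idx=0 pred=T actual=N -> ctr[0]=2
Ev 10: PC=0 idx=0 pred=T actual=T -> ctr[0]=3
Ev 11: PC=0 idx=0 pred=T actual=T -> ctr[0]=3
Ev 12: PC=0 idx=0 pred=T actual=T -> ctr[0]=3
Ev 13: PC=6 idx=0 pred=T actual=T -> ctr[0]=3
Ev 14: PC=6 idx=0 pred=T actual=T -> ctr[0]=3

Answer: 3 0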